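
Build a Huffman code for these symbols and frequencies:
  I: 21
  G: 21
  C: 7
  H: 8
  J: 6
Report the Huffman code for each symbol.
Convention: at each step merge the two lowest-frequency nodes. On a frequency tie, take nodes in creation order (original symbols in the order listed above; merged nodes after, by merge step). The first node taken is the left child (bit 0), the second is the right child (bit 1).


Huffman tree construction:
Step 1: Merge J(6) + C(7) = 13
Step 2: Merge H(8) + (J+C)(13) = 21
Step 3: Merge I(21) + G(21) = 42
Step 4: Merge (H+(J+C))(21) + (I+G)(42) = 63
Read each symbol's code off the tree from the root (left child = 0, right child = 1).

Codes:
  I: 10 (length 2)
  G: 11 (length 2)
  C: 011 (length 3)
  H: 00 (length 2)
  J: 010 (length 3)
Average code length: 139/63 = 2.2063 bits/symbol


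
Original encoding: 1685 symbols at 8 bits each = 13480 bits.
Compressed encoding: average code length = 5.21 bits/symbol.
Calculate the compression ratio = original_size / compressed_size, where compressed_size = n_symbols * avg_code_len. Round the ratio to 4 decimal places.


original_size = n_symbols * orig_bits = 1685 * 8 = 13480 bits
compressed_size = n_symbols * avg_code_len = 1685 * 5.21 = 8778.85 bits
ratio = original_size / compressed_size = 13480 / 8778.85 = 1.5355

Compression ratio = 1.5355


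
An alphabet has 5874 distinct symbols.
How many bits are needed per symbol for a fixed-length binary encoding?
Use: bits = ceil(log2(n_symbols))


log2(5874) = 12.5201
Bracket: 2^12 = 4096 < 5874 <= 2^13 = 8192
So ceil(log2(5874)) = 13

bits = ceil(log2(5874)) = ceil(12.5201) = 13 bits


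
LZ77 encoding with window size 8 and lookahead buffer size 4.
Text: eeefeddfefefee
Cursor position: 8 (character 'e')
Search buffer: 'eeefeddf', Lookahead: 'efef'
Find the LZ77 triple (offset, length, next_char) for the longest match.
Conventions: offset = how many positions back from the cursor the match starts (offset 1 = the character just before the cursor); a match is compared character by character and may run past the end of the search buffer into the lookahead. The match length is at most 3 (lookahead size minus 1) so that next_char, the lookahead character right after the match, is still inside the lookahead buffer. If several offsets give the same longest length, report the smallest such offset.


Try each offset into the search buffer:
  offset=1 (pos 7, char 'f'): match length 0
  offset=2 (pos 6, char 'd'): match length 0
  offset=3 (pos 5, char 'd'): match length 0
  offset=4 (pos 4, char 'e'): match length 1
  offset=5 (pos 3, char 'f'): match length 0
  offset=6 (pos 2, char 'e'): match length 3
  offset=7 (pos 1, char 'e'): match length 1
  offset=8 (pos 0, char 'e'): match length 1
Longest match has length 3 at offset 6.
next_char = character at position 8 + 3 = 11 -> 'f'

Best match: offset=6, length=3 (matching 'efe' starting at position 2)
LZ77 triple: (6, 3, 'f')


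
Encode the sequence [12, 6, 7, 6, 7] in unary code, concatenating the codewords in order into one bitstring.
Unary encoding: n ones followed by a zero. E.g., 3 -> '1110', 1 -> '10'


Encode each number as n ones followed by a terminating 0:
  12 -> 1111111111110 (13 bits)
  6 -> 1111110 (7 bits)
  7 -> 11111110 (8 bits)
  6 -> 1111110 (7 bits)
  7 -> 11111110 (8 bits)
Total length = 13 + 7 + 8 + 7 + 8 = 43 bits.

Unary([12, 6, 7, 6, 7]) = 1111111111110111111011111110111111011111110 (43 bits)


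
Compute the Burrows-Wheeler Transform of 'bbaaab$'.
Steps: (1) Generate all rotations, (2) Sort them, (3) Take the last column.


Rotations (sorted):
  0: $bbaaab -> last char: b
  1: aaab$bb -> last char: b
  2: aab$bba -> last char: a
  3: ab$bbaa -> last char: a
  4: b$bbaaa -> last char: a
  5: baaab$b -> last char: b
  6: bbaaab$ -> last char: $


BWT = bbaaab$


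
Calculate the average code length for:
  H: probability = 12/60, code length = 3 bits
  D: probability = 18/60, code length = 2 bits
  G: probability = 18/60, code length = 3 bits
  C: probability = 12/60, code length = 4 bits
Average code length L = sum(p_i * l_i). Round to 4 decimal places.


Weighted contributions p_i * l_i:
  H: (12/60) * 3 = 36/60
  D: (18/60) * 2 = 36/60
  G: (18/60) * 3 = 54/60
  C: (12/60) * 4 = 48/60
Sum = (36 + 36 + 54 + 48)/60 = 174/60

L = 174/60 = 2.9000 bits/symbol


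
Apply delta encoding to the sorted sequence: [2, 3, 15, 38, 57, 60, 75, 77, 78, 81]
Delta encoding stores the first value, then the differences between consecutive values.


First value: 2
Deltas:
  3 - 2 = 1
  15 - 3 = 12
  38 - 15 = 23
  57 - 38 = 19
  60 - 57 = 3
  75 - 60 = 15
  77 - 75 = 2
  78 - 77 = 1
  81 - 78 = 3


Delta encoded: [2, 1, 12, 23, 19, 3, 15, 2, 1, 3]


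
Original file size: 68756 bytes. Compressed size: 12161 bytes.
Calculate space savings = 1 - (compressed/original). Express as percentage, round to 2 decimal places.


ratio = compressed/original = 12161/68756 = 0.176872
savings = 1 - ratio = 1 - 0.176872 = 0.823128
as a percentage: 0.823128 * 100 = 82.31%

Space savings = 1 - 12161/68756 = 82.31%


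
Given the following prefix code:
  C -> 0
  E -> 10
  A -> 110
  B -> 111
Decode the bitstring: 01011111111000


Decoding step by step:
Bits 0 -> C
Bits 10 -> E
Bits 111 -> B
Bits 111 -> B
Bits 110 -> A
Bits 0 -> C
Bits 0 -> C


Decoded message: CEBBACC


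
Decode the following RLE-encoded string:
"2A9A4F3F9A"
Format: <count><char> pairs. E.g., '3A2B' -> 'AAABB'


Expanding each <count><char> pair:
  2A -> 'AA'
  9A -> 'AAAAAAAAA'
  4F -> 'FFFF'
  3F -> 'FFF'
  9A -> 'AAAAAAAAA'

Decoded = AAAAAAAAAAAFFFFFFFAAAAAAAAA


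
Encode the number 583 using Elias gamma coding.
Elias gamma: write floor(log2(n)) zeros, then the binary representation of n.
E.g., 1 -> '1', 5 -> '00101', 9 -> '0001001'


num_bits = floor(log2(583)) + 1 = 10
leading_zeros = num_bits - 1 = 9
binary(583) = 1001000111

Elias gamma(583) = '000000000' + '1001000111' = 0000000001001000111 (19 bits)


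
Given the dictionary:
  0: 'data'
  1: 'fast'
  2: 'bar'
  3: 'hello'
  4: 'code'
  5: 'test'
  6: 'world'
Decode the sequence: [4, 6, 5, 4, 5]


Look up each index in the dictionary:
  4 -> 'code'
  6 -> 'world'
  5 -> 'test'
  4 -> 'code'
  5 -> 'test'

Decoded: "code world test code test"


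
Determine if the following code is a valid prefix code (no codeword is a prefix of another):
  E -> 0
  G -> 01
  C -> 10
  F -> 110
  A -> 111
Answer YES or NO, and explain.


Checking each pair (does one codeword prefix another?):
  E='0' vs G='01': prefix -- VIOLATION

NO -- this is NOT a valid prefix code. E (0) is a prefix of G (01).


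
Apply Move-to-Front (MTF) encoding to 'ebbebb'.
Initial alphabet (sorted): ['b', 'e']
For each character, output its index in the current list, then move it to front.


MTF encoding:
'e': index 1 in ['b', 'e'] -> ['e', 'b']
'b': index 1 in ['e', 'b'] -> ['b', 'e']
'b': index 0 in ['b', 'e'] -> ['b', 'e']
'e': index 1 in ['b', 'e'] -> ['e', 'b']
'b': index 1 in ['e', 'b'] -> ['b', 'e']
'b': index 0 in ['b', 'e'] -> ['b', 'e']


Output: [1, 1, 0, 1, 1, 0]


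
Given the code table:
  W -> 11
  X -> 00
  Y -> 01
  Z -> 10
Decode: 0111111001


Decoding:
01 -> Y
11 -> W
11 -> W
10 -> Z
01 -> Y


Result: YWWZY


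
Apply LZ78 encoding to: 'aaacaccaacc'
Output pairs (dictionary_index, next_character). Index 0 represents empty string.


LZ78 encoding steps:
Dictionary: {0: ''}
Step 1: w='' (idx 0), next='a' -> output (0, 'a'), add 'a' as idx 1
Step 2: w='a' (idx 1), next='a' -> output (1, 'a'), add 'aa' as idx 2
Step 3: w='' (idx 0), next='c' -> output (0, 'c'), add 'c' as idx 3
Step 4: w='a' (idx 1), next='c' -> output (1, 'c'), add 'ac' as idx 4
Step 5: w='c' (idx 3), next='a' -> output (3, 'a'), add 'ca' as idx 5
Step 6: w='ac' (idx 4), next='c' -> output (4, 'c'), add 'acc' as idx 6


Encoded: [(0, 'a'), (1, 'a'), (0, 'c'), (1, 'c'), (3, 'a'), (4, 'c')]


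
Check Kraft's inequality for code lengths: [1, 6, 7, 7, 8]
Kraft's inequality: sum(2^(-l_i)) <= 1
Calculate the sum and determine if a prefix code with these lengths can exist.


Sum = 2^(-1) + 2^(-6) + 2^(-7) + 2^(-7) + 2^(-8)
    = 0.5 + 0.015625 + 0.0078125 + 0.0078125 + 0.00390625
    = 137/256 = 0.53515625
Since 0.53515625 <= 1, Kraft's inequality IS satisfied.
A prefix code with these lengths CAN exist.

Kraft sum = 0.53515625. Satisfied.


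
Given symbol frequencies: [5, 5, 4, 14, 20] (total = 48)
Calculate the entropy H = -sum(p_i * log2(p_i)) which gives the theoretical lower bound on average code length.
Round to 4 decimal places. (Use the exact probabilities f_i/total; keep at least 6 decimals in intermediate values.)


Per-symbol terms -p_i * log2(p_i) with p_i = f_i/48:
  p = 5/48 = 0.104167: log2(p) = -3.263034, -p*log2(p) = 0.339899
  p = 5/48 = 0.104167: log2(p) = -3.263034, -p*log2(p) = 0.339899
  p = 4/48 = 0.083333: log2(p) = -3.584963, -p*log2(p) = 0.298747
  p = 14/48 = 0.291667: log2(p) = -1.777608, -p*log2(p) = 0.518469
  p = 20/48 = 0.416667: log2(p) = -1.263034, -p*log2(p) = 0.526264
H = 0.339899 + 0.339899 + 0.298747 + 0.518469 + 0.526264 = 2.023278

H = 2.0233 bits/symbol


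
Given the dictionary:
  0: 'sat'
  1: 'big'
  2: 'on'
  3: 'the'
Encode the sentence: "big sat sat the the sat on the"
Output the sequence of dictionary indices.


Look up each word in the dictionary:
  'big' -> 1
  'sat' -> 0
  'sat' -> 0
  'the' -> 3
  'the' -> 3
  'sat' -> 0
  'on' -> 2
  'the' -> 3

Encoded: [1, 0, 0, 3, 3, 0, 2, 3]


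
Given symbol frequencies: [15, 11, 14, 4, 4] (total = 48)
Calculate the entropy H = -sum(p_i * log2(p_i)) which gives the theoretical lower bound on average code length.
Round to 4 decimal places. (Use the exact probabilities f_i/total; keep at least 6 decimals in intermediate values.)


Per-symbol terms -p_i * log2(p_i) with p_i = f_i/48:
  p = 15/48 = 0.312500: log2(p) = -1.678072, -p*log2(p) = 0.524397
  p = 11/48 = 0.229167: log2(p) = -2.125531, -p*log2(p) = 0.487101
  p = 14/48 = 0.291667: log2(p) = -1.777608, -p*log2(p) = 0.518469
  p = 4/48 = 0.083333: log2(p) = -3.584963, -p*log2(p) = 0.298747
  p = 4/48 = 0.083333: log2(p) = -3.584963, -p*log2(p) = 0.298747
H = 0.524397 + 0.487101 + 0.518469 + 0.298747 + 0.298747 = 2.127461

H = 2.1275 bits/symbol


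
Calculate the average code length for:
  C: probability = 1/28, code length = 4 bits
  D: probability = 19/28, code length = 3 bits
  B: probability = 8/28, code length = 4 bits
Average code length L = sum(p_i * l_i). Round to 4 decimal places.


Weighted contributions p_i * l_i:
  C: (1/28) * 4 = 4/28
  D: (19/28) * 3 = 57/28
  B: (8/28) * 4 = 32/28
Sum = (4 + 57 + 32)/28 = 93/28

L = 93/28 = 3.3214 bits/symbol


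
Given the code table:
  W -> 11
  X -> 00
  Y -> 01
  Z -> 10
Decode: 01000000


Decoding:
01 -> Y
00 -> X
00 -> X
00 -> X


Result: YXXX


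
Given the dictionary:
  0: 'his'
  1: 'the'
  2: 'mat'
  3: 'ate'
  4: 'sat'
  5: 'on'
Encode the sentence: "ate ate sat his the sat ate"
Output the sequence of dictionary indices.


Look up each word in the dictionary:
  'ate' -> 3
  'ate' -> 3
  'sat' -> 4
  'his' -> 0
  'the' -> 1
  'sat' -> 4
  'ate' -> 3

Encoded: [3, 3, 4, 0, 1, 4, 3]


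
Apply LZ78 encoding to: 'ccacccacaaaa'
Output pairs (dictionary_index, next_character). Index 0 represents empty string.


LZ78 encoding steps:
Dictionary: {0: ''}
Step 1: w='' (idx 0), next='c' -> output (0, 'c'), add 'c' as idx 1
Step 2: w='c' (idx 1), next='a' -> output (1, 'a'), add 'ca' as idx 2
Step 3: w='c' (idx 1), next='c' -> output (1, 'c'), add 'cc' as idx 3
Step 4: w='ca' (idx 2), next='c' -> output (2, 'c'), add 'cac' as idx 4
Step 5: w='' (idx 0), next='a' -> output (0, 'a'), add 'a' as idx 5
Step 6: w='a' (idx 5), next='a' -> output (5, 'a'), add 'aa' as idx 6
Step 7: w='a' (idx 5), end of input -> output (5, '')


Encoded: [(0, 'c'), (1, 'a'), (1, 'c'), (2, 'c'), (0, 'a'), (5, 'a'), (5, '')]


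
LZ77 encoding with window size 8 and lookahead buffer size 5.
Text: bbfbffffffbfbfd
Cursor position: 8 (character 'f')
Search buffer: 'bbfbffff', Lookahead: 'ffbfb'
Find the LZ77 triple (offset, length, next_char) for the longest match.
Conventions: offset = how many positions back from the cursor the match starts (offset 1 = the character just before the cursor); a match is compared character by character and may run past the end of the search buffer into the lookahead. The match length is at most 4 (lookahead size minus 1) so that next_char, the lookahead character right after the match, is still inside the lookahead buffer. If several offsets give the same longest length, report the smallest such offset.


Try each offset into the search buffer:
  offset=1 (pos 7, char 'f'): match length 2
  offset=2 (pos 6, char 'f'): match length 2
  offset=3 (pos 5, char 'f'): match length 2
  offset=4 (pos 4, char 'f'): match length 2
  offset=5 (pos 3, char 'b'): match length 0
  offset=6 (pos 2, char 'f'): match length 1
  offset=7 (pos 1, char 'b'): match length 0
  offset=8 (pos 0, char 'b'): match length 0
Longest match has length 2, found at offsets 1, 2, 3, 4; take the smallest, offset 1.
next_char = character at position 8 + 2 = 10 -> 'b'

Best match: offset=1, length=2 (matching 'ff' starting at position 7)
LZ77 triple: (1, 2, 'b')


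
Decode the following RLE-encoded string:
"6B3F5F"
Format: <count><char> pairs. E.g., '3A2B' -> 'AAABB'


Expanding each <count><char> pair:
  6B -> 'BBBBBB'
  3F -> 'FFF'
  5F -> 'FFFFF'

Decoded = BBBBBBFFFFFFFF


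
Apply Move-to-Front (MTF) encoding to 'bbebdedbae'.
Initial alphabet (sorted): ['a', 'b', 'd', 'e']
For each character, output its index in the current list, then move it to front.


MTF encoding:
'b': index 1 in ['a', 'b', 'd', 'e'] -> ['b', 'a', 'd', 'e']
'b': index 0 in ['b', 'a', 'd', 'e'] -> ['b', 'a', 'd', 'e']
'e': index 3 in ['b', 'a', 'd', 'e'] -> ['e', 'b', 'a', 'd']
'b': index 1 in ['e', 'b', 'a', 'd'] -> ['b', 'e', 'a', 'd']
'd': index 3 in ['b', 'e', 'a', 'd'] -> ['d', 'b', 'e', 'a']
'e': index 2 in ['d', 'b', 'e', 'a'] -> ['e', 'd', 'b', 'a']
'd': index 1 in ['e', 'd', 'b', 'a'] -> ['d', 'e', 'b', 'a']
'b': index 2 in ['d', 'e', 'b', 'a'] -> ['b', 'd', 'e', 'a']
'a': index 3 in ['b', 'd', 'e', 'a'] -> ['a', 'b', 'd', 'e']
'e': index 3 in ['a', 'b', 'd', 'e'] -> ['e', 'a', 'b', 'd']


Output: [1, 0, 3, 1, 3, 2, 1, 2, 3, 3]


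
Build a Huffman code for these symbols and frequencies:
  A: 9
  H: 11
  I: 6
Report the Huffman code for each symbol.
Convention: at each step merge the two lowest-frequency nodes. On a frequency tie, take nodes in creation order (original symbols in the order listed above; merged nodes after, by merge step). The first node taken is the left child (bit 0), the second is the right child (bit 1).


Huffman tree construction:
Step 1: Merge I(6) + A(9) = 15
Step 2: Merge H(11) + (I+A)(15) = 26
Read each symbol's code off the tree from the root (left child = 0, right child = 1).

Codes:
  A: 11 (length 2)
  H: 0 (length 1)
  I: 10 (length 2)
Average code length: 41/26 = 1.5769 bits/symbol


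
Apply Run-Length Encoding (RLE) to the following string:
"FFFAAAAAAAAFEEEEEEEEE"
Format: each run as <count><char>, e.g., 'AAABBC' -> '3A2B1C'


Scanning runs left to right:
  i=0: run of 'F' x 3 -> '3F'
  i=3: run of 'A' x 8 -> '8A'
  i=11: run of 'F' x 1 -> '1F'
  i=12: run of 'E' x 9 -> '9E'

RLE = 3F8A1F9E


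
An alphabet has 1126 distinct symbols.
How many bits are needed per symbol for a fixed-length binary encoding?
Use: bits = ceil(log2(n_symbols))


log2(1126) = 10.137
Bracket: 2^10 = 1024 < 1126 <= 2^11 = 2048
So ceil(log2(1126)) = 11

bits = ceil(log2(1126)) = ceil(10.137) = 11 bits


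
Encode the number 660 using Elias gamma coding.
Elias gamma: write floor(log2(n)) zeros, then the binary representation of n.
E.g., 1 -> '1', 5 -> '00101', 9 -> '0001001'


num_bits = floor(log2(660)) + 1 = 10
leading_zeros = num_bits - 1 = 9
binary(660) = 1010010100

Elias gamma(660) = '000000000' + '1010010100' = 0000000001010010100 (19 bits)


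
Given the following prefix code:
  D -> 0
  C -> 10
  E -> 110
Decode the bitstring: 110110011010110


Decoding step by step:
Bits 110 -> E
Bits 110 -> E
Bits 0 -> D
Bits 110 -> E
Bits 10 -> C
Bits 110 -> E


Decoded message: EEDECE


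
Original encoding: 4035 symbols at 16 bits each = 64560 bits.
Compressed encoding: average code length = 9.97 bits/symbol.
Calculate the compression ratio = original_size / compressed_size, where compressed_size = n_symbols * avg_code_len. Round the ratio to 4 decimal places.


original_size = n_symbols * orig_bits = 4035 * 16 = 64560 bits
compressed_size = n_symbols * avg_code_len = 4035 * 9.97 = 40228.95 bits
ratio = original_size / compressed_size = 64560 / 40228.95 = 1.6048

Compression ratio = 1.6048


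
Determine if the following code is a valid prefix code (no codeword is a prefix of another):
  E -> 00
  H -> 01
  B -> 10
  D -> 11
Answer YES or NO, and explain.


Checking each pair (does one codeword prefix another?):
  E='00' vs H='01': no prefix
  E='00' vs B='10': no prefix
  E='00' vs D='11': no prefix
  H='01' vs E='00': no prefix
  H='01' vs B='10': no prefix
  H='01' vs D='11': no prefix
  B='10' vs E='00': no prefix
  B='10' vs H='01': no prefix
  B='10' vs D='11': no prefix
  D='11' vs E='00': no prefix
  D='11' vs H='01': no prefix
  D='11' vs B='10': no prefix
No violation found over all pairs.

YES -- this is a valid prefix code. No codeword is a prefix of any other codeword.


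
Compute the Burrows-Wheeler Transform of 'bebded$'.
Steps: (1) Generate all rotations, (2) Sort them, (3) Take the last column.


Rotations (sorted):
  0: $bebded -> last char: d
  1: bded$be -> last char: e
  2: bebded$ -> last char: $
  3: d$bebde -> last char: e
  4: ded$beb -> last char: b
  5: ebded$b -> last char: b
  6: ed$bebd -> last char: d


BWT = de$ebbd


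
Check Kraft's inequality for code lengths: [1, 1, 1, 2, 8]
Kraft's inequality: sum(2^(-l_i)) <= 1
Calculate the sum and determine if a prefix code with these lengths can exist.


Sum = 2^(-1) + 2^(-1) + 2^(-1) + 2^(-2) + 2^(-8)
    = 0.5 + 0.5 + 0.5 + 0.25 + 0.00390625
    = 449/256 = 1.75390625
Since 1.75390625 > 1, Kraft's inequality is NOT satisfied.
A prefix code with these lengths CANNOT exist.

Kraft sum = 1.75390625. Not satisfied.


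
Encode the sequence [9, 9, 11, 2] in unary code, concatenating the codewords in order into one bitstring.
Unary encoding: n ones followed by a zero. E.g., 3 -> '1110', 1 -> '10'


Encode each number as n ones followed by a terminating 0:
  9 -> 1111111110 (10 bits)
  9 -> 1111111110 (10 bits)
  11 -> 111111111110 (12 bits)
  2 -> 110 (3 bits)
Total length = 10 + 10 + 12 + 3 = 35 bits.

Unary([9, 9, 11, 2]) = 11111111101111111110111111111110110 (35 bits)


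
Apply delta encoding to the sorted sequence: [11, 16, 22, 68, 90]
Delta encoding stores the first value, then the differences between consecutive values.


First value: 11
Deltas:
  16 - 11 = 5
  22 - 16 = 6
  68 - 22 = 46
  90 - 68 = 22


Delta encoded: [11, 5, 6, 46, 22]


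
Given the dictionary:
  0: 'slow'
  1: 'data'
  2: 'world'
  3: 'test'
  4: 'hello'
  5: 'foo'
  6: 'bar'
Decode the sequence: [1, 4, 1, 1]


Look up each index in the dictionary:
  1 -> 'data'
  4 -> 'hello'
  1 -> 'data'
  1 -> 'data'

Decoded: "data hello data data"


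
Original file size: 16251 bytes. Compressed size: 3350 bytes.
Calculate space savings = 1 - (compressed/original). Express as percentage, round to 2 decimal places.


ratio = compressed/original = 3350/16251 = 0.206141
savings = 1 - ratio = 1 - 0.206141 = 0.793859
as a percentage: 0.793859 * 100 = 79.39%

Space savings = 1 - 3350/16251 = 79.39%


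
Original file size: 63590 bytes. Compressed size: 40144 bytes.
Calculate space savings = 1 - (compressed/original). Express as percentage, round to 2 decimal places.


ratio = compressed/original = 40144/63590 = 0.631294
savings = 1 - ratio = 1 - 0.631294 = 0.368706
as a percentage: 0.368706 * 100 = 36.87%

Space savings = 1 - 40144/63590 = 36.87%


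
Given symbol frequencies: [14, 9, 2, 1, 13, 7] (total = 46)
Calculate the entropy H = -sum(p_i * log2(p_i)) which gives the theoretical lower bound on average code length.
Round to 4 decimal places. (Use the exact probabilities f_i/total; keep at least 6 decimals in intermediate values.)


Per-symbol terms -p_i * log2(p_i) with p_i = f_i/46:
  p = 14/46 = 0.304348: log2(p) = -1.716207, -p*log2(p) = 0.522324
  p = 9/46 = 0.195652: log2(p) = -2.353637, -p*log2(p) = 0.460494
  p = 2/46 = 0.043478: log2(p) = -4.523562, -p*log2(p) = 0.196677
  p = 1/46 = 0.021739: log2(p) = -5.523562, -p*log2(p) = 0.120077
  p = 13/46 = 0.282609: log2(p) = -1.823122, -p*log2(p) = 0.515230
  p = 7/46 = 0.152174: log2(p) = -2.716207, -p*log2(p) = 0.413336
H = 0.522324 + 0.460494 + 0.196677 + 0.120077 + 0.515230 + 0.413336 = 2.228138

H = 2.2281 bits/symbol


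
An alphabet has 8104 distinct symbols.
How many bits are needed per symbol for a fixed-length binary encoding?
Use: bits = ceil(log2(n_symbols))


log2(8104) = 12.9844
Bracket: 2^12 = 4096 < 8104 <= 2^13 = 8192
So ceil(log2(8104)) = 13

bits = ceil(log2(8104)) = ceil(12.9844) = 13 bits


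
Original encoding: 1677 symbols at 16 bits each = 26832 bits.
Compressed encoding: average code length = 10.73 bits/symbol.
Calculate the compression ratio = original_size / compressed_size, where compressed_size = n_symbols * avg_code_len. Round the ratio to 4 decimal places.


original_size = n_symbols * orig_bits = 1677 * 16 = 26832 bits
compressed_size = n_symbols * avg_code_len = 1677 * 10.73 = 17994.21 bits
ratio = original_size / compressed_size = 26832 / 17994.21 = 1.4911

Compression ratio = 1.4911


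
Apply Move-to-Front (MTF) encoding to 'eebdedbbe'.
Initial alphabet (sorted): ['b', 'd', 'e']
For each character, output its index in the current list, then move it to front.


MTF encoding:
'e': index 2 in ['b', 'd', 'e'] -> ['e', 'b', 'd']
'e': index 0 in ['e', 'b', 'd'] -> ['e', 'b', 'd']
'b': index 1 in ['e', 'b', 'd'] -> ['b', 'e', 'd']
'd': index 2 in ['b', 'e', 'd'] -> ['d', 'b', 'e']
'e': index 2 in ['d', 'b', 'e'] -> ['e', 'd', 'b']
'd': index 1 in ['e', 'd', 'b'] -> ['d', 'e', 'b']
'b': index 2 in ['d', 'e', 'b'] -> ['b', 'd', 'e']
'b': index 0 in ['b', 'd', 'e'] -> ['b', 'd', 'e']
'e': index 2 in ['b', 'd', 'e'] -> ['e', 'b', 'd']


Output: [2, 0, 1, 2, 2, 1, 2, 0, 2]


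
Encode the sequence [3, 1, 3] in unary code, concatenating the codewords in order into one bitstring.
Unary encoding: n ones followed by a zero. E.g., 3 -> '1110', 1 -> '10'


Encode each number as n ones followed by a terminating 0:
  3 -> 1110 (4 bits)
  1 -> 10 (2 bits)
  3 -> 1110 (4 bits)
Total length = 4 + 2 + 4 = 10 bits.

Unary([3, 1, 3]) = 1110101110 (10 bits)


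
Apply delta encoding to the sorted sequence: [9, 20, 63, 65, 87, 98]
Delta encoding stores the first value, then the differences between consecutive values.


First value: 9
Deltas:
  20 - 9 = 11
  63 - 20 = 43
  65 - 63 = 2
  87 - 65 = 22
  98 - 87 = 11


Delta encoded: [9, 11, 43, 2, 22, 11]


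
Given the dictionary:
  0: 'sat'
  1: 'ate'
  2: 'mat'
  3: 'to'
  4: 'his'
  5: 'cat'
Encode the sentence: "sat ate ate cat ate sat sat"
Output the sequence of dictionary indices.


Look up each word in the dictionary:
  'sat' -> 0
  'ate' -> 1
  'ate' -> 1
  'cat' -> 5
  'ate' -> 1
  'sat' -> 0
  'sat' -> 0

Encoded: [0, 1, 1, 5, 1, 0, 0]


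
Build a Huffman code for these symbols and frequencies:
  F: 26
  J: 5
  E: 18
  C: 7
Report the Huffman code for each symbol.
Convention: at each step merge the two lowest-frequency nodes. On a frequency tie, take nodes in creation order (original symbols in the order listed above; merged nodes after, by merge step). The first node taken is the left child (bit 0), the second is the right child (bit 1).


Huffman tree construction:
Step 1: Merge J(5) + C(7) = 12
Step 2: Merge (J+C)(12) + E(18) = 30
Step 3: Merge F(26) + ((J+C)+E)(30) = 56
Read each symbol's code off the tree from the root (left child = 0, right child = 1).

Codes:
  F: 0 (length 1)
  J: 100 (length 3)
  E: 11 (length 2)
  C: 101 (length 3)
Average code length: 98/56 = 1.7500 bits/symbol


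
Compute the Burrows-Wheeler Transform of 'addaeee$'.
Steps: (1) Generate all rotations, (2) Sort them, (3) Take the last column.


Rotations (sorted):
  0: $addaeee -> last char: e
  1: addaeee$ -> last char: $
  2: aeee$add -> last char: d
  3: daeee$ad -> last char: d
  4: ddaeee$a -> last char: a
  5: e$addaee -> last char: e
  6: ee$addae -> last char: e
  7: eee$adda -> last char: a


BWT = e$ddaeea


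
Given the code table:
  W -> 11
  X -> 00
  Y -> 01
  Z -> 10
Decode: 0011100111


Decoding:
00 -> X
11 -> W
10 -> Z
01 -> Y
11 -> W


Result: XWZYW


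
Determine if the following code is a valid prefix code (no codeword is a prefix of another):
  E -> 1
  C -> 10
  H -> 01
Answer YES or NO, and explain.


Checking each pair (does one codeword prefix another?):
  E='1' vs C='10': prefix -- VIOLATION

NO -- this is NOT a valid prefix code. E (1) is a prefix of C (10).


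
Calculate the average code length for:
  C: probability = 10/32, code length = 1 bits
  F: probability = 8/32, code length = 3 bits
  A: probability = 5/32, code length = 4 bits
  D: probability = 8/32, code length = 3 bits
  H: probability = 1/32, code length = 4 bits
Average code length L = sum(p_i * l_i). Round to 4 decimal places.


Weighted contributions p_i * l_i:
  C: (10/32) * 1 = 10/32
  F: (8/32) * 3 = 24/32
  A: (5/32) * 4 = 20/32
  D: (8/32) * 3 = 24/32
  H: (1/32) * 4 = 4/32
Sum = (10 + 24 + 20 + 24 + 4)/32 = 82/32

L = 82/32 = 2.5625 bits/symbol


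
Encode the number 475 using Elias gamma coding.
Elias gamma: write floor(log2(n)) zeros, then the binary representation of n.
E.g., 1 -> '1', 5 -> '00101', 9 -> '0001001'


num_bits = floor(log2(475)) + 1 = 9
leading_zeros = num_bits - 1 = 8
binary(475) = 111011011

Elias gamma(475) = '00000000' + '111011011' = 00000000111011011 (17 bits)


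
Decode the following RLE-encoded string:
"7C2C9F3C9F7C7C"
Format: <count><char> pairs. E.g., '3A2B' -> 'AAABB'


Expanding each <count><char> pair:
  7C -> 'CCCCCCC'
  2C -> 'CC'
  9F -> 'FFFFFFFFF'
  3C -> 'CCC'
  9F -> 'FFFFFFFFF'
  7C -> 'CCCCCCC'
  7C -> 'CCCCCCC'

Decoded = CCCCCCCCCFFFFFFFFFCCCFFFFFFFFFCCCCCCCCCCCCCC


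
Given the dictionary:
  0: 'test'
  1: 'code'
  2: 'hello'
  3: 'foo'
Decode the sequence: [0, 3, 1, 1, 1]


Look up each index in the dictionary:
  0 -> 'test'
  3 -> 'foo'
  1 -> 'code'
  1 -> 'code'
  1 -> 'code'

Decoded: "test foo code code code"


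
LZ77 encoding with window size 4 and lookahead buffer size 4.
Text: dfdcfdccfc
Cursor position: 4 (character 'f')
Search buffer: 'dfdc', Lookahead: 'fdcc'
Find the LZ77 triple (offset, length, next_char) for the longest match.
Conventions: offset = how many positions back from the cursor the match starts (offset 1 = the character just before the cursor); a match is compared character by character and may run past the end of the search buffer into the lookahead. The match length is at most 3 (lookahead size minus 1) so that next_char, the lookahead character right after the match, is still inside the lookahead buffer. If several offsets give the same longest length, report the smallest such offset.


Try each offset into the search buffer:
  offset=1 (pos 3, char 'c'): match length 0
  offset=2 (pos 2, char 'd'): match length 0
  offset=3 (pos 1, char 'f'): match length 3
  offset=4 (pos 0, char 'd'): match length 0
Longest match has length 3 at offset 3.
next_char = character at position 4 + 3 = 7 -> 'c'

Best match: offset=3, length=3 (matching 'fdc' starting at position 1)
LZ77 triple: (3, 3, 'c')


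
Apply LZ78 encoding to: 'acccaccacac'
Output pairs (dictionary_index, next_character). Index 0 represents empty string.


LZ78 encoding steps:
Dictionary: {0: ''}
Step 1: w='' (idx 0), next='a' -> output (0, 'a'), add 'a' as idx 1
Step 2: w='' (idx 0), next='c' -> output (0, 'c'), add 'c' as idx 2
Step 3: w='c' (idx 2), next='c' -> output (2, 'c'), add 'cc' as idx 3
Step 4: w='a' (idx 1), next='c' -> output (1, 'c'), add 'ac' as idx 4
Step 5: w='c' (idx 2), next='a' -> output (2, 'a'), add 'ca' as idx 5
Step 6: w='ca' (idx 5), next='c' -> output (5, 'c'), add 'cac' as idx 6


Encoded: [(0, 'a'), (0, 'c'), (2, 'c'), (1, 'c'), (2, 'a'), (5, 'c')]


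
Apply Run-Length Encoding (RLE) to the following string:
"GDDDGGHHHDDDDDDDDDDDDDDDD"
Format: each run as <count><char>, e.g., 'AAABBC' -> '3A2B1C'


Scanning runs left to right:
  i=0: run of 'G' x 1 -> '1G'
  i=1: run of 'D' x 3 -> '3D'
  i=4: run of 'G' x 2 -> '2G'
  i=6: run of 'H' x 3 -> '3H'
  i=9: run of 'D' x 16 -> '16D'

RLE = 1G3D2G3H16D


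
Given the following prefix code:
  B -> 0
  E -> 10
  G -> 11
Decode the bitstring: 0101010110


Decoding step by step:
Bits 0 -> B
Bits 10 -> E
Bits 10 -> E
Bits 10 -> E
Bits 11 -> G
Bits 0 -> B


Decoded message: BEEEGB


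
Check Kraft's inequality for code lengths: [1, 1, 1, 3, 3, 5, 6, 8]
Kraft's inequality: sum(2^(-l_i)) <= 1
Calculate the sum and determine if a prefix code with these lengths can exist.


Sum = 2^(-1) + 2^(-1) + 2^(-1) + 2^(-3) + 2^(-3) + 2^(-5) + 2^(-6) + 2^(-8)
    = 0.5 + 0.5 + 0.5 + 0.125 + 0.125 + 0.03125 + 0.015625 + 0.00390625
    = 461/256 = 1.80078125
Since 1.80078125 > 1, Kraft's inequality is NOT satisfied.
A prefix code with these lengths CANNOT exist.

Kraft sum = 1.80078125. Not satisfied.


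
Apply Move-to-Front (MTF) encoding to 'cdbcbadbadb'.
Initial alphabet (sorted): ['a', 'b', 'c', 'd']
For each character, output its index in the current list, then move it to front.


MTF encoding:
'c': index 2 in ['a', 'b', 'c', 'd'] -> ['c', 'a', 'b', 'd']
'd': index 3 in ['c', 'a', 'b', 'd'] -> ['d', 'c', 'a', 'b']
'b': index 3 in ['d', 'c', 'a', 'b'] -> ['b', 'd', 'c', 'a']
'c': index 2 in ['b', 'd', 'c', 'a'] -> ['c', 'b', 'd', 'a']
'b': index 1 in ['c', 'b', 'd', 'a'] -> ['b', 'c', 'd', 'a']
'a': index 3 in ['b', 'c', 'd', 'a'] -> ['a', 'b', 'c', 'd']
'd': index 3 in ['a', 'b', 'c', 'd'] -> ['d', 'a', 'b', 'c']
'b': index 2 in ['d', 'a', 'b', 'c'] -> ['b', 'd', 'a', 'c']
'a': index 2 in ['b', 'd', 'a', 'c'] -> ['a', 'b', 'd', 'c']
'd': index 2 in ['a', 'b', 'd', 'c'] -> ['d', 'a', 'b', 'c']
'b': index 2 in ['d', 'a', 'b', 'c'] -> ['b', 'd', 'a', 'c']


Output: [2, 3, 3, 2, 1, 3, 3, 2, 2, 2, 2]


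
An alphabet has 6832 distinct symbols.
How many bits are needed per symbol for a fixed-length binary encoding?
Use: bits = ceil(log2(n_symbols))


log2(6832) = 12.7381
Bracket: 2^12 = 4096 < 6832 <= 2^13 = 8192
So ceil(log2(6832)) = 13

bits = ceil(log2(6832)) = ceil(12.7381) = 13 bits


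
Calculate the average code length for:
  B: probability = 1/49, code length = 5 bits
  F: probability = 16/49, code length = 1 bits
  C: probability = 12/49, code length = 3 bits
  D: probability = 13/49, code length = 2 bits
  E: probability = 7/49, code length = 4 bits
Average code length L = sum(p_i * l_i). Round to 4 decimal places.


Weighted contributions p_i * l_i:
  B: (1/49) * 5 = 5/49
  F: (16/49) * 1 = 16/49
  C: (12/49) * 3 = 36/49
  D: (13/49) * 2 = 26/49
  E: (7/49) * 4 = 28/49
Sum = (5 + 16 + 36 + 26 + 28)/49 = 111/49

L = 111/49 = 2.2653 bits/symbol


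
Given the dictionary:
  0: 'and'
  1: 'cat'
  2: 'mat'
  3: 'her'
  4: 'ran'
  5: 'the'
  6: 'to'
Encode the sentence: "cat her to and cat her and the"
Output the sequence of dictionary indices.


Look up each word in the dictionary:
  'cat' -> 1
  'her' -> 3
  'to' -> 6
  'and' -> 0
  'cat' -> 1
  'her' -> 3
  'and' -> 0
  'the' -> 5

Encoded: [1, 3, 6, 0, 1, 3, 0, 5]


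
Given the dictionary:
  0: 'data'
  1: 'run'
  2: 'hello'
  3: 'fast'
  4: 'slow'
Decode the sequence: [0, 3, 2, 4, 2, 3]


Look up each index in the dictionary:
  0 -> 'data'
  3 -> 'fast'
  2 -> 'hello'
  4 -> 'slow'
  2 -> 'hello'
  3 -> 'fast'

Decoded: "data fast hello slow hello fast"


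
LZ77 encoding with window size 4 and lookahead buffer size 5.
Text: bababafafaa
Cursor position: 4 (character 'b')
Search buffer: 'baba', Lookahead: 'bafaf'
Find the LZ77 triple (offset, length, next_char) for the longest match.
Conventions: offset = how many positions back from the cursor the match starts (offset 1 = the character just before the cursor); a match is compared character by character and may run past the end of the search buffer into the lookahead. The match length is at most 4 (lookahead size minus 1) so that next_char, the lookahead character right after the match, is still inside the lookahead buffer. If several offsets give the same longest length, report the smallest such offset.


Try each offset into the search buffer:
  offset=1 (pos 3, char 'a'): match length 0
  offset=2 (pos 2, char 'b'): match length 2
  offset=3 (pos 1, char 'a'): match length 0
  offset=4 (pos 0, char 'b'): match length 2
Longest match has length 2, found at offsets 2, 4; take the smallest, offset 2.
next_char = character at position 4 + 2 = 6 -> 'f'

Best match: offset=2, length=2 (matching 'ba' starting at position 2)
LZ77 triple: (2, 2, 'f')


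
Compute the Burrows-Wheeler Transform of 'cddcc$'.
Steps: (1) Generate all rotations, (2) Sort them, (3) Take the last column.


Rotations (sorted):
  0: $cddcc -> last char: c
  1: c$cddc -> last char: c
  2: cc$cdd -> last char: d
  3: cddcc$ -> last char: $
  4: dcc$cd -> last char: d
  5: ddcc$c -> last char: c


BWT = ccd$dc


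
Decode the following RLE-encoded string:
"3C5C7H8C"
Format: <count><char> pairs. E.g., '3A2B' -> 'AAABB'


Expanding each <count><char> pair:
  3C -> 'CCC'
  5C -> 'CCCCC'
  7H -> 'HHHHHHH'
  8C -> 'CCCCCCCC'

Decoded = CCCCCCCCHHHHHHHCCCCCCCC


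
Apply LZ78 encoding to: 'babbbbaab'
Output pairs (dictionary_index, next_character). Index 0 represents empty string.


LZ78 encoding steps:
Dictionary: {0: ''}
Step 1: w='' (idx 0), next='b' -> output (0, 'b'), add 'b' as idx 1
Step 2: w='' (idx 0), next='a' -> output (0, 'a'), add 'a' as idx 2
Step 3: w='b' (idx 1), next='b' -> output (1, 'b'), add 'bb' as idx 3
Step 4: w='bb' (idx 3), next='a' -> output (3, 'a'), add 'bba' as idx 4
Step 5: w='a' (idx 2), next='b' -> output (2, 'b'), add 'ab' as idx 5


Encoded: [(0, 'b'), (0, 'a'), (1, 'b'), (3, 'a'), (2, 'b')]


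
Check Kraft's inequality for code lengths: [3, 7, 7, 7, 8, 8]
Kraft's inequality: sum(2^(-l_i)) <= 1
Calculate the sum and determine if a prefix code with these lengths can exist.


Sum = 2^(-3) + 2^(-7) + 2^(-7) + 2^(-7) + 2^(-8) + 2^(-8)
    = 0.125 + 0.0078125 + 0.0078125 + 0.0078125 + 0.00390625 + 0.00390625
    = 40/256 = 0.15625
Since 0.15625 <= 1, Kraft's inequality IS satisfied.
A prefix code with these lengths CAN exist.

Kraft sum = 0.15625. Satisfied.


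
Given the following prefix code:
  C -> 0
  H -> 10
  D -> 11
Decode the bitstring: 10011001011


Decoding step by step:
Bits 10 -> H
Bits 0 -> C
Bits 11 -> D
Bits 0 -> C
Bits 0 -> C
Bits 10 -> H
Bits 11 -> D


Decoded message: HCDCCHD


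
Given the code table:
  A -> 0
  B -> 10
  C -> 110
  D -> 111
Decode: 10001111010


Decoding:
10 -> B
0 -> A
0 -> A
111 -> D
10 -> B
10 -> B


Result: BAADBB


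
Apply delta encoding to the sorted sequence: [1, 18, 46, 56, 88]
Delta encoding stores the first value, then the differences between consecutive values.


First value: 1
Deltas:
  18 - 1 = 17
  46 - 18 = 28
  56 - 46 = 10
  88 - 56 = 32


Delta encoded: [1, 17, 28, 10, 32]


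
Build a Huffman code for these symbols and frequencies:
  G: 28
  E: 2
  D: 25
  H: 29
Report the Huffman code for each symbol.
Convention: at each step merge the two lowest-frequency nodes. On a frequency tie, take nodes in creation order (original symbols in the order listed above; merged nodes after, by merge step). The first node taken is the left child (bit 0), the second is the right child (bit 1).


Huffman tree construction:
Step 1: Merge E(2) + D(25) = 27
Step 2: Merge (E+D)(27) + G(28) = 55
Step 3: Merge H(29) + ((E+D)+G)(55) = 84
Read each symbol's code off the tree from the root (left child = 0, right child = 1).

Codes:
  G: 11 (length 2)
  E: 100 (length 3)
  D: 101 (length 3)
  H: 0 (length 1)
Average code length: 166/84 = 1.9762 bits/symbol


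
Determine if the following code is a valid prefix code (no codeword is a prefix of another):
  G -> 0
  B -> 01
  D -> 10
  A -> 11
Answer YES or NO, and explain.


Checking each pair (does one codeword prefix another?):
  G='0' vs B='01': prefix -- VIOLATION

NO -- this is NOT a valid prefix code. G (0) is a prefix of B (01).


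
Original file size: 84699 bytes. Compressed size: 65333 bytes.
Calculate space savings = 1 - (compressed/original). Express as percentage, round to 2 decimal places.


ratio = compressed/original = 65333/84699 = 0.771355
savings = 1 - ratio = 1 - 0.771355 = 0.228645
as a percentage: 0.228645 * 100 = 22.86%

Space savings = 1 - 65333/84699 = 22.86%


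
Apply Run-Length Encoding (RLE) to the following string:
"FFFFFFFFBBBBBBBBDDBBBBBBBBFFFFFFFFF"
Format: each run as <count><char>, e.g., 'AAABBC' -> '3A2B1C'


Scanning runs left to right:
  i=0: run of 'F' x 8 -> '8F'
  i=8: run of 'B' x 8 -> '8B'
  i=16: run of 'D' x 2 -> '2D'
  i=18: run of 'B' x 8 -> '8B'
  i=26: run of 'F' x 9 -> '9F'

RLE = 8F8B2D8B9F


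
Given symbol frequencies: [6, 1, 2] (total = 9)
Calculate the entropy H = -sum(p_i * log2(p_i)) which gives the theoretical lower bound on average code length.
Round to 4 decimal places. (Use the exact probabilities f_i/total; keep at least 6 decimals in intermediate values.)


Per-symbol terms -p_i * log2(p_i) with p_i = f_i/9:
  p = 6/9 = 0.666667: log2(p) = -0.584963, -p*log2(p) = 0.389975
  p = 1/9 = 0.111111: log2(p) = -3.169925, -p*log2(p) = 0.352214
  p = 2/9 = 0.222222: log2(p) = -2.169925, -p*log2(p) = 0.482206
H = 0.389975 + 0.352214 + 0.482206 = 1.224395

H = 1.2244 bits/symbol


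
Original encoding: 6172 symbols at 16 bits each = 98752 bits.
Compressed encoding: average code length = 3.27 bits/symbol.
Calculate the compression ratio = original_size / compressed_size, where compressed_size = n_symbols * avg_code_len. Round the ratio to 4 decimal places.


original_size = n_symbols * orig_bits = 6172 * 16 = 98752 bits
compressed_size = n_symbols * avg_code_len = 6172 * 3.27 = 20182.44 bits
ratio = original_size / compressed_size = 98752 / 20182.44 = 4.893

Compression ratio = 4.893


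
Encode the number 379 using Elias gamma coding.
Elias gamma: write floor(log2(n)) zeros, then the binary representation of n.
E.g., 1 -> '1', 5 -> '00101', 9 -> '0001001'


num_bits = floor(log2(379)) + 1 = 9
leading_zeros = num_bits - 1 = 8
binary(379) = 101111011

Elias gamma(379) = '00000000' + '101111011' = 00000000101111011 (17 bits)


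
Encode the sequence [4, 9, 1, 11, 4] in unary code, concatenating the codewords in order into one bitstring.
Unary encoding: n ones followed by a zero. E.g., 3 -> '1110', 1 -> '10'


Encode each number as n ones followed by a terminating 0:
  4 -> 11110 (5 bits)
  9 -> 1111111110 (10 bits)
  1 -> 10 (2 bits)
  11 -> 111111111110 (12 bits)
  4 -> 11110 (5 bits)
Total length = 5 + 10 + 2 + 12 + 5 = 34 bits.

Unary([4, 9, 1, 11, 4]) = 1111011111111101011111111111011110 (34 bits)


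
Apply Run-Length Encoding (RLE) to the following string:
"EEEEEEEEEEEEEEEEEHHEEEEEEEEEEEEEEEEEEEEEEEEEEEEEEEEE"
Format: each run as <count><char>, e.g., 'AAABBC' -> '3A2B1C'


Scanning runs left to right:
  i=0: run of 'E' x 17 -> '17E'
  i=17: run of 'H' x 2 -> '2H'
  i=19: run of 'E' x 33 -> '33E'

RLE = 17E2H33E


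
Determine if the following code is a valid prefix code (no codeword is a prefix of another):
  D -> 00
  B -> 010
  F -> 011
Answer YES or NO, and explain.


Checking each pair (does one codeword prefix another?):
  D='00' vs B='010': no prefix
  D='00' vs F='011': no prefix
  B='010' vs D='00': no prefix
  B='010' vs F='011': no prefix
  F='011' vs D='00': no prefix
  F='011' vs B='010': no prefix
No violation found over all pairs.

YES -- this is a valid prefix code. No codeword is a prefix of any other codeword.
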